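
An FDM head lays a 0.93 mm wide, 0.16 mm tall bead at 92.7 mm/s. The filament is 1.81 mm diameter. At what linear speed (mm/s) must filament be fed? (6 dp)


Q = 0.93 * 0.16 * 92.7 = 13.79376 mm^3/s
A_fil = pi*(1.81/2)^2 = 2.57304292 mm^2
v_feed = 13.79376 / 2.57304292 = 5.360874 mm/s


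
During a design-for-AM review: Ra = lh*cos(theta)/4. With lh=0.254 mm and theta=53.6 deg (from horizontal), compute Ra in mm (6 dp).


Ra = 0.254 * cos(53.6) / 4 = 0.037682 mm


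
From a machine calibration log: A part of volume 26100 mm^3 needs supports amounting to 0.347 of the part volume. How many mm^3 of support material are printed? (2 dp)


V_support = 26100 * 0.347 = 9056.7 mm^3


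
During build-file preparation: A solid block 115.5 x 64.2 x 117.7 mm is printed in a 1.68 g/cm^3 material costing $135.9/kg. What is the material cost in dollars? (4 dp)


V = 115.5 * 64.2 * 117.7 = 872757.27 mm^3 = 872.75727 cm^3
Mass = 872.75727 * 1.68 / 1000 = 1.46623221 kg
Cost = 1.46623221 * 135.9 = 199.261 $


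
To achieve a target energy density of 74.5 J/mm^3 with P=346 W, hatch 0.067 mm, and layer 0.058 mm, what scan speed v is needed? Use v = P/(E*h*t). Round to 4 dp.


v = 346 / (74.5*0.067*0.058) = 1195.1352 mm/s


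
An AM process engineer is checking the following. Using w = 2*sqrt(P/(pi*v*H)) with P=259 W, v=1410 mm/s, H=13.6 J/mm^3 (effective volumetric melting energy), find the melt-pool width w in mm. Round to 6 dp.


w = 2*sqrt(259/(pi*1410*13.6)) = 0.131137 mm


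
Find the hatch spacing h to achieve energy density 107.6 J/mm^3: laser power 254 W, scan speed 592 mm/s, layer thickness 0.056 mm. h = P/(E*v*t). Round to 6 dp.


h = 254 / (107.6*592*0.056) = 0.071205 mm


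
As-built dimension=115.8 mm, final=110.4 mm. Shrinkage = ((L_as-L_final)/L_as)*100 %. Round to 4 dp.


Shrinkage = ((115.8-110.4)/115.8)*100 = 4.6632 %


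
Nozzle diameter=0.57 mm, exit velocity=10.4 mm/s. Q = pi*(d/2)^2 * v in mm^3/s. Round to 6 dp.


A = pi*(0.57/2)^2 = 0.25517586 mm^2
Q = 0.25517586 * 10.4 = 2.653829 mm^3/s


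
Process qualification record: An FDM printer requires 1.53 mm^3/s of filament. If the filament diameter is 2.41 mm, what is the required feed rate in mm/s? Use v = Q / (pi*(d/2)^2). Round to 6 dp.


A = pi*(2.41/2)^2 = 4.561671
v = 1.53 / 4.561671 = 0.335403 mm/s


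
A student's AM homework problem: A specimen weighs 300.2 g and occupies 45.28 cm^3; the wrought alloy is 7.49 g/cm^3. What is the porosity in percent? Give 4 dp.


rho_part = 300.2 / 45.28 = 6.62985866 g/cm^3
Porosity = (1 - 6.62985866/7.49)*100 = 11.4839 %


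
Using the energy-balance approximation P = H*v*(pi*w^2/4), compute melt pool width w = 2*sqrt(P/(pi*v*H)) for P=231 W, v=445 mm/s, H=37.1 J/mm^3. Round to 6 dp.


w = 2*sqrt(231/(pi*445*37.1)) = 0.133473 mm


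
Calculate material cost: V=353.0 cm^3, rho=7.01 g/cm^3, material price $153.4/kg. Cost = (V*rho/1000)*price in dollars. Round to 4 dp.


Mass = 353.0*7.01/1000 = 2.47453 kg
Cost = 2.47453 * 153.4 = 379.5929 $


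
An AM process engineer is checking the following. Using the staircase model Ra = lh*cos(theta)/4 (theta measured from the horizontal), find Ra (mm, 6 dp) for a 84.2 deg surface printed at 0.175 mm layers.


Ra = 0.175 * cos(84.2) / 4 = 0.004421 mm


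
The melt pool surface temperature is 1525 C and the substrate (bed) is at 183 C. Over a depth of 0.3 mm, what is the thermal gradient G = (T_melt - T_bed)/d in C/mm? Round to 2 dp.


G = (1525-183)/0.3 = 4473.33 C/mm


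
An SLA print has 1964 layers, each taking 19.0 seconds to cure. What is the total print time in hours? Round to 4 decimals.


t = 1964 * 19.0 / 3600 = 10.3656 hrs


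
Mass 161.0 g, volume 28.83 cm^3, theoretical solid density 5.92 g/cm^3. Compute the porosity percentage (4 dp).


rho_part = 161.0 / 28.83 = 5.58446063 g/cm^3
Porosity = (1 - 5.58446063/5.92)*100 = 5.6679 %


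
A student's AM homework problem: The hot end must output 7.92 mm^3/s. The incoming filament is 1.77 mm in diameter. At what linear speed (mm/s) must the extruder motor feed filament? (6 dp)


A = pi*(1.77/2)^2 = 2.460574
v = 7.92 / 2.460574 = 3.218761 mm/s


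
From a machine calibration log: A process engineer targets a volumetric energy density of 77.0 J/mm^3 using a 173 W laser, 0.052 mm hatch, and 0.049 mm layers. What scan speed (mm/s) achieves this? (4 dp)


v = 173 / (77.0*0.052*0.049) = 881.7713 mm/s


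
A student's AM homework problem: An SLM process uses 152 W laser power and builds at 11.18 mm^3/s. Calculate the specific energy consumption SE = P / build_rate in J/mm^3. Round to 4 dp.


SE = 152 / 11.18 = 13.5957 J/mm^3


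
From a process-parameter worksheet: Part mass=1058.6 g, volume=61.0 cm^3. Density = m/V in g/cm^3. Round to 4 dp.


rho = 1058.6 / 61.0 = 17.3541 g/cm^3


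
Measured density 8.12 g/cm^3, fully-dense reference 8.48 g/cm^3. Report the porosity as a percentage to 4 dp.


Porosity = (1-8.12/8.48)*100 = 4.2453 %


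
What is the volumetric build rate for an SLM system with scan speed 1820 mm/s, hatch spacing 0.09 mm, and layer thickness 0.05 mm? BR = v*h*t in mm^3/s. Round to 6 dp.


Rate = 1820 * 0.09 * 0.05 = 8.19 mm^3/s


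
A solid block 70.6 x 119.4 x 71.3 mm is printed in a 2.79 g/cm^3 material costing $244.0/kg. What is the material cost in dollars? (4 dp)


V = 70.6 * 119.4 * 71.3 = 601033.332 mm^3 = 601.033332 cm^3
Mass = 601.033332 * 2.79 / 1000 = 1.676883 kg
Cost = 1.676883 * 244.0 = 409.1595 $


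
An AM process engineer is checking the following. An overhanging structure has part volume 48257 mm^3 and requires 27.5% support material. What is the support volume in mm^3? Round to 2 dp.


V_support = 48257 * 0.275 = 13270.68 mm^3


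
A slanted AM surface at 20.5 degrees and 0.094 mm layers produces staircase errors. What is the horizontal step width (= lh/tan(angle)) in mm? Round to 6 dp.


step = 0.094 / tan(20.5) = 0.251414 mm


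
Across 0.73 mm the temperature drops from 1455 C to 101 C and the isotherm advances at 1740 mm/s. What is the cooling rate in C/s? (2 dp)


G = (1455-101)/0.73 = 1854.79452055 C/mm
CR = 1854.79452055 * 1740 = 3227342.47 C/s


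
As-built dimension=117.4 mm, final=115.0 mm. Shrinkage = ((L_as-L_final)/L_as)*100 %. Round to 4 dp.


Shrinkage = ((117.4-115.0)/117.4)*100 = 2.0443 %


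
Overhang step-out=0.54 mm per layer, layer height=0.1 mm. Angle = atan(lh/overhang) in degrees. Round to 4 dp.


angle = atan(0.1/0.54) = 10.4915 degrees


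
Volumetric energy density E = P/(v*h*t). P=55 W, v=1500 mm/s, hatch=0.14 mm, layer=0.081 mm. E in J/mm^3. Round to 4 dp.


E = 55 / (1500*0.14*0.081) = 3.2334 J/mm^3


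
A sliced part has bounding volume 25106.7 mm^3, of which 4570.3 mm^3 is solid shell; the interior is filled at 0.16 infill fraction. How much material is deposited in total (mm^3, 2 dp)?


V_infill = (25106.7 - 4570.3) * 0.16 = 3285.82
V_total = 4570.3 + 3285.82 = 7856.12 mm^3


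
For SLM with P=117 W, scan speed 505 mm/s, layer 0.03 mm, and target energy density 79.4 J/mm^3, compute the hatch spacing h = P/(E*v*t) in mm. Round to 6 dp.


h = 117 / (79.4*505*0.03) = 0.097264 mm


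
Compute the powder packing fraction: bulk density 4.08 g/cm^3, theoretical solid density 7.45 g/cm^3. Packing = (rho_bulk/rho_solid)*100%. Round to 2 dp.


Packing = (4.08/7.45)*100 = 54.77 %


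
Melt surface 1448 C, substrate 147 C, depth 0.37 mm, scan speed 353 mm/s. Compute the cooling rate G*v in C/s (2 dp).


G = (1448-147)/0.37 = 3516.21621622 C/mm
CR = 3516.21621622 * 353 = 1241224.32 C/s


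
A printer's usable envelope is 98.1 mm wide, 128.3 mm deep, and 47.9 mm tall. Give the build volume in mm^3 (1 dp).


V = 98.1 * 128.3 * 47.9 = 602880.4 mm^3


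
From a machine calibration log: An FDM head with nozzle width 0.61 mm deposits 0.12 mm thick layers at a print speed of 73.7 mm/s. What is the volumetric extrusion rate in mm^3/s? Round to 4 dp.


Rate = 0.61 * 0.12 * 73.7 = 5.3948 mm^3/s


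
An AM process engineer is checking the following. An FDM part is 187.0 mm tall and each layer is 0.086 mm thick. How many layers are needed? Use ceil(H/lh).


Layers = ceil(187.0/0.086) = 2175


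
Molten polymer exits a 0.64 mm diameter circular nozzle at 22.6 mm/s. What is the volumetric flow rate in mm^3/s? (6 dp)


A = pi*(0.64/2)^2 = 0.32169909 mm^2
Q = 0.32169909 * 22.6 = 7.270399 mm^3/s


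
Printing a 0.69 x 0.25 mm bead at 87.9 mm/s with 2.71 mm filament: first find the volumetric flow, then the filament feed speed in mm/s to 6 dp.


Q = 0.69 * 0.25 * 87.9 = 15.16275 mm^3/s
A_fil = pi*(2.71/2)^2 = 5.76804265 mm^2
v_feed = 15.16275 / 5.76804265 = 2.628751 mm/s


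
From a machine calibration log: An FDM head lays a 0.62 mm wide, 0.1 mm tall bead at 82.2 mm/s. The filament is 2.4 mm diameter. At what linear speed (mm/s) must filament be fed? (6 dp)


Q = 0.62 * 0.1 * 82.2 = 5.0964 mm^3/s
A_fil = pi*(2.4/2)^2 = 4.52389342 mm^2
v_feed = 5.0964 / 4.52389342 = 1.126552 mm/s


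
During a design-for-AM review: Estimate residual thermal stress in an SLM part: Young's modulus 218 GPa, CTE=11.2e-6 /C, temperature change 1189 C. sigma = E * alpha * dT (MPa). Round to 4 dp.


sigma = 218*1000 * 11.2e-6 * 1189 = 2903.0624 MPa


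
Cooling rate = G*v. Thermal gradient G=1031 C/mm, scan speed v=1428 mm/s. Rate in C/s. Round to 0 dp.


CR = 1031 * 1428 = 1472268 C/s


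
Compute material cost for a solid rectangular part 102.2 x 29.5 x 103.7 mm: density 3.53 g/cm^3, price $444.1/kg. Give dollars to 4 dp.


V = 102.2 * 29.5 * 103.7 = 312645.13 mm^3 = 312.64513 cm^3
Mass = 312.64513 * 3.53 / 1000 = 1.10363731 kg
Cost = 1.10363731 * 444.1 = 490.1253 $


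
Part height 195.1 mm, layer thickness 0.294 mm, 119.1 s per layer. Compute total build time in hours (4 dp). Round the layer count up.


Layers = ceil(195.1/0.294) = 664
t = 664 * 119.1 / 3600 = 21.9673 hrs


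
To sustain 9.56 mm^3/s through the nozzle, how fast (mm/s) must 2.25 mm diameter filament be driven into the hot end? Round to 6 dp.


A = pi*(2.25/2)^2 = 3.976078
v = 9.56 / 3.976078 = 2.404379 mm/s


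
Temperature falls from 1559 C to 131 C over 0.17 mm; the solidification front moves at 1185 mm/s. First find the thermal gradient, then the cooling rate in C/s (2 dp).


G = (1559-131)/0.17 = 8400.0 C/mm
CR = 8400.0 * 1185 = 9954000.0 C/s


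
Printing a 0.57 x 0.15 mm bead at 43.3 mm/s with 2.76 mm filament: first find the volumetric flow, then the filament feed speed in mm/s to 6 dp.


Q = 0.57 * 0.15 * 43.3 = 3.70215 mm^3/s
A_fil = pi*(2.76/2)^2 = 5.98284905 mm^2
v_feed = 3.70215 / 5.98284905 = 0.618794 mm/s


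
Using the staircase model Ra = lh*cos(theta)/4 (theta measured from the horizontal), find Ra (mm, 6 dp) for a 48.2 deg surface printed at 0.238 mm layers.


Ra = 0.238 * cos(48.2) / 4 = 0.039659 mm


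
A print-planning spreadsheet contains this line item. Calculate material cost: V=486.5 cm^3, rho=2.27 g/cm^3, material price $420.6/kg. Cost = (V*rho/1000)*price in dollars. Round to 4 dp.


Mass = 486.5*2.27/1000 = 1.104355 kg
Cost = 1.104355 * 420.6 = 464.4917 $


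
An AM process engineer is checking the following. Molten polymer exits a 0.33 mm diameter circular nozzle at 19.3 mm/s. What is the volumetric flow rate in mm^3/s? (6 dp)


A = pi*(0.33/2)^2 = 0.08552986 mm^2
Q = 0.08552986 * 19.3 = 1.650726 mm^3/s


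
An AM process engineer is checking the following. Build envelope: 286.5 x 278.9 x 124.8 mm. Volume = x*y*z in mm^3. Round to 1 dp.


V = 286.5 * 278.9 * 124.8 = 9972125.3 mm^3


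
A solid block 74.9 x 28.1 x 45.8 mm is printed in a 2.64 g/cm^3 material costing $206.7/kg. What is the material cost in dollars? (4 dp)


V = 74.9 * 28.1 * 45.8 = 96394.802 mm^3 = 96.394802 cm^3
Mass = 96.394802 * 2.64 / 1000 = 0.25448228 kg
Cost = 0.25448228 * 206.7 = 52.6015 $


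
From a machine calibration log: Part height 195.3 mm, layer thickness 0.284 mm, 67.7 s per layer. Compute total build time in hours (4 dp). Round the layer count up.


Layers = ceil(195.3/0.284) = 688
t = 688 * 67.7 / 3600 = 12.9382 hrs


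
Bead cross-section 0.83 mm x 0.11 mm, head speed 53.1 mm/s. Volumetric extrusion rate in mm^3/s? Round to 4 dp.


Rate = 0.83 * 0.11 * 53.1 = 4.848 mm^3/s


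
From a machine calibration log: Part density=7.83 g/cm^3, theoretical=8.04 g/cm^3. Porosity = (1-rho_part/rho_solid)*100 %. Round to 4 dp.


Porosity = (1-7.83/8.04)*100 = 2.6119 %


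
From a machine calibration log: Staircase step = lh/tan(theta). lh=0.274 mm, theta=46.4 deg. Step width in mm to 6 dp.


step = 0.274 / tan(46.4) = 0.260927 mm


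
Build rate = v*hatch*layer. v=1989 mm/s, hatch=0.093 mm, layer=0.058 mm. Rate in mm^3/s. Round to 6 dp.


Rate = 1989 * 0.093 * 0.058 = 10.728666 mm^3/s


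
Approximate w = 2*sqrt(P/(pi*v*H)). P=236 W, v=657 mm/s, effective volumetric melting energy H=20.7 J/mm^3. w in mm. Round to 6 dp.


w = 2*sqrt(236/(pi*657*20.7)) = 0.148643 mm


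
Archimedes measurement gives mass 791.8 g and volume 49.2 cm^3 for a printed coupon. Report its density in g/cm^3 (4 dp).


rho = 791.8 / 49.2 = 16.0935 g/cm^3


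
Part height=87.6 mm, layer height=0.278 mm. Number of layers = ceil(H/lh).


Layers = ceil(87.6/0.278) = 316


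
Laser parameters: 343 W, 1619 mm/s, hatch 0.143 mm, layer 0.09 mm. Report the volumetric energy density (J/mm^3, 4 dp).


E = 343 / (1619*0.143*0.09) = 16.4615 J/mm^3


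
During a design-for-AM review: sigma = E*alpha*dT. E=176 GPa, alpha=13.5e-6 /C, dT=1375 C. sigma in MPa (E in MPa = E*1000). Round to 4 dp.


sigma = 176*1000 * 13.5e-6 * 1375 = 3267.0 MPa


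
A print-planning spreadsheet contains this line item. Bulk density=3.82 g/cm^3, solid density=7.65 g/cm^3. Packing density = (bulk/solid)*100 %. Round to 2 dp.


Packing = (3.82/7.65)*100 = 49.93 %


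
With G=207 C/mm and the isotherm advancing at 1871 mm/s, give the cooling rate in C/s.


CR = 207 * 1871 = 387297 C/s


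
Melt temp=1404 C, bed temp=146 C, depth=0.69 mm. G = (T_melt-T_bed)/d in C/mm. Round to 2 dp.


G = (1404-146)/0.69 = 1823.19 C/mm


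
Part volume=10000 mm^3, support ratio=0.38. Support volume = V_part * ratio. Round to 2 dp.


V_support = 10000 * 0.38 = 3800.0 mm^3


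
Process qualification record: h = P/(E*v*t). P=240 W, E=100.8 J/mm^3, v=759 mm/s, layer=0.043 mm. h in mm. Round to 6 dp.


h = 240 / (100.8*759*0.043) = 0.072953 mm


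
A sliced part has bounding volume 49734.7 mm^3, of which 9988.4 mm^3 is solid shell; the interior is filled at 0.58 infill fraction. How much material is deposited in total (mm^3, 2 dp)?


V_infill = (49734.7 - 9988.4) * 0.58 = 23052.85
V_total = 9988.4 + 23052.85 = 33041.25 mm^3


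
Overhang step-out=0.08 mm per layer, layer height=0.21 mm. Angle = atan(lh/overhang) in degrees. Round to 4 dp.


angle = atan(0.21/0.08) = 69.1455 degrees


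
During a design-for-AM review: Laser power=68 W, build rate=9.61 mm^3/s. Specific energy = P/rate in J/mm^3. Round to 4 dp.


SE = 68 / 9.61 = 7.076 J/mm^3


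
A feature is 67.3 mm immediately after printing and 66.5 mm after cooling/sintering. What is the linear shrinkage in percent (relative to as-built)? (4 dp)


Shrinkage = ((67.3-66.5)/67.3)*100 = 1.1887 %


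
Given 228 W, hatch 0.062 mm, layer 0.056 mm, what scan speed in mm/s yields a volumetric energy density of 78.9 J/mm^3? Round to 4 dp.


v = 228 / (78.9*0.062*0.056) = 832.2966 mm/s


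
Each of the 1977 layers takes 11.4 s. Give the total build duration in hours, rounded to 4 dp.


t = 1977 * 11.4 / 3600 = 6.2605 hrs


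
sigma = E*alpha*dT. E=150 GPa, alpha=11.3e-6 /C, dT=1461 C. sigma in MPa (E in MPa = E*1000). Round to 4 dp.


sigma = 150*1000 * 11.3e-6 * 1461 = 2476.395 MPa


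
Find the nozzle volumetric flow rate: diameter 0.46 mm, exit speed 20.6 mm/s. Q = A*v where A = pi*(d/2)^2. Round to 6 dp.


A = pi*(0.46/2)^2 = 0.16619025 mm^2
Q = 0.16619025 * 20.6 = 3.423519 mm^3/s


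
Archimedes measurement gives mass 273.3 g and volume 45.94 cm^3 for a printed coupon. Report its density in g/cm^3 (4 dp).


rho = 273.3 / 45.94 = 5.9491 g/cm^3


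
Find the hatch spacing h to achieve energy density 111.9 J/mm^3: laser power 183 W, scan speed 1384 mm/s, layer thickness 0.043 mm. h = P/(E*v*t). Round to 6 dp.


h = 183 / (111.9*1384*0.043) = 0.02748 mm


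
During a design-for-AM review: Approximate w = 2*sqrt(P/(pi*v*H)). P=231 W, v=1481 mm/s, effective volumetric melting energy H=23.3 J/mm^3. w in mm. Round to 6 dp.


w = 2*sqrt(231/(pi*1481*23.3)) = 0.092322 mm


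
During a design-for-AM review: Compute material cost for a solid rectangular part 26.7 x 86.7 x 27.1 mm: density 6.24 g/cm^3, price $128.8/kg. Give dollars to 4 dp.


V = 26.7 * 86.7 * 27.1 = 62733.519 mm^3 = 62.733519 cm^3
Mass = 62.733519 * 6.24 / 1000 = 0.39145716 kg
Cost = 0.39145716 * 128.8 = 50.4197 $


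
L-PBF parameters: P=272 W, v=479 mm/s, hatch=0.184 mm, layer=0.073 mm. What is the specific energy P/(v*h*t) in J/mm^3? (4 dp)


Build rate = 479 * 0.184 * 0.073 = 6.433928 mm^3/s
SE = 272 / 6.433928 = 42.2759 J/mm^3


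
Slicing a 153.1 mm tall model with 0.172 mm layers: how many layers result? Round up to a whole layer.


Layers = ceil(153.1/0.172) = 891


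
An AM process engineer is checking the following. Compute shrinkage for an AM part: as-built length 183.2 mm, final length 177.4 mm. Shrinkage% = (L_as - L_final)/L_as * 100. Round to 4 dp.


Shrinkage = ((183.2-177.4)/183.2)*100 = 3.1659 %


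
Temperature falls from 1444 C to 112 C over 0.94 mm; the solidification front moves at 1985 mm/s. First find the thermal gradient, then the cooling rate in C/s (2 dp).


G = (1444-112)/0.94 = 1417.0212766 C/mm
CR = 1417.0212766 * 1985 = 2812787.23 C/s


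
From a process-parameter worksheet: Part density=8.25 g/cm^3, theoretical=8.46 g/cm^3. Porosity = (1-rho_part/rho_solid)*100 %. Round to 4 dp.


Porosity = (1-8.25/8.46)*100 = 2.4823 %


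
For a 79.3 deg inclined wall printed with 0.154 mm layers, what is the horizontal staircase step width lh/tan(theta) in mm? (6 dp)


step = 0.154 / tan(79.3) = 0.029099 mm


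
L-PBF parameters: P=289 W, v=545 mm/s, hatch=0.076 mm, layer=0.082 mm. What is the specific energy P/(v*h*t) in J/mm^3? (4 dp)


Build rate = 545 * 0.076 * 0.082 = 3.39644 mm^3/s
SE = 289 / 3.39644 = 85.0891 J/mm^3


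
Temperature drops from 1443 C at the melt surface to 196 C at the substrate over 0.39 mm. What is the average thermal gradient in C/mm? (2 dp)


G = (1443-196)/0.39 = 3197.44 C/mm


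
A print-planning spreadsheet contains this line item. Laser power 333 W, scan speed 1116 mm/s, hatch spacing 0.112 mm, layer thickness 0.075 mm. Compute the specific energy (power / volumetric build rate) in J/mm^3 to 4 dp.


Build rate = 1116 * 0.112 * 0.075 = 9.3744 mm^3/s
SE = 333 / 9.3744 = 35.5223 J/mm^3


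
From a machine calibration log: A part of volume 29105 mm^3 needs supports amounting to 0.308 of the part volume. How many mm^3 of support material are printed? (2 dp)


V_support = 29105 * 0.308 = 8964.34 mm^3


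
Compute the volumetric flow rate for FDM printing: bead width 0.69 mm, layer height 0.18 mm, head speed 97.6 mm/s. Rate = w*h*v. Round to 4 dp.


Rate = 0.69 * 0.18 * 97.6 = 12.1219 mm^3/s


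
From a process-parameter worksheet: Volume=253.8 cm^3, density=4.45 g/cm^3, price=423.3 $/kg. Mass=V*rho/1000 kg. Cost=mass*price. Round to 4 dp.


Mass = 253.8*4.45/1000 = 1.12941 kg
Cost = 1.12941 * 423.3 = 478.0793 $


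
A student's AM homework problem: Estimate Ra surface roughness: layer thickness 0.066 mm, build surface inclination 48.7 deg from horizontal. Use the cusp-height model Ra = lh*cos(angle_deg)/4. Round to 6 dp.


Ra = 0.066 * cos(48.7) / 4 = 0.01089 mm


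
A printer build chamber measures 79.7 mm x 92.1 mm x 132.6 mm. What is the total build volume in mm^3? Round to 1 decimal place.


V = 79.7 * 92.1 * 132.6 = 973333.1 mm^3


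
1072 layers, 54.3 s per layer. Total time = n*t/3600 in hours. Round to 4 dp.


t = 1072 * 54.3 / 3600 = 16.1693 hrs


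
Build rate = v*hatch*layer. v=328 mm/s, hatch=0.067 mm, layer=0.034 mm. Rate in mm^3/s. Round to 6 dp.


Rate = 328 * 0.067 * 0.034 = 0.747184 mm^3/s


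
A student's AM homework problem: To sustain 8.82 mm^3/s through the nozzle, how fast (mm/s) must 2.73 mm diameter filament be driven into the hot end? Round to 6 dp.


A = pi*(2.73/2)^2 = 5.853494
v = 8.82 / 5.853494 = 1.506792 mm/s


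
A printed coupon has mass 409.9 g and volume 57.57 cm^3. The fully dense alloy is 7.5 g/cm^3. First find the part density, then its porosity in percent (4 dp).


rho_part = 409.9 / 57.57 = 7.12002779 g/cm^3
Porosity = (1 - 7.12002779/7.5)*100 = 5.0663 %


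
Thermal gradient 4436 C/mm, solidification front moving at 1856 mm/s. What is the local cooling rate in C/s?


CR = 4436 * 1856 = 8233216 C/s


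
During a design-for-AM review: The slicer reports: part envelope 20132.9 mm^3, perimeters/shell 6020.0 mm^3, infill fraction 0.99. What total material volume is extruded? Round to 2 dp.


V_infill = (20132.9 - 6020.0) * 0.99 = 13971.77
V_total = 6020.0 + 13971.77 = 19991.77 mm^3


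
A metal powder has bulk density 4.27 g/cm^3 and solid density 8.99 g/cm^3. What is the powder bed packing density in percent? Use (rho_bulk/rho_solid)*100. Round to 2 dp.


Packing = (4.27/8.99)*100 = 47.5 %


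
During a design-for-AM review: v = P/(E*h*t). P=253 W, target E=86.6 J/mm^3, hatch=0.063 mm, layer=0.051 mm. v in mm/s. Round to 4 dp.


v = 253 / (86.6*0.063*0.051) = 909.268 mm/s


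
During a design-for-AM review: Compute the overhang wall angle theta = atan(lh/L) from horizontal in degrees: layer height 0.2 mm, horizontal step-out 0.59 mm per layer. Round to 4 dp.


angle = atan(0.2/0.59) = 18.7258 degrees


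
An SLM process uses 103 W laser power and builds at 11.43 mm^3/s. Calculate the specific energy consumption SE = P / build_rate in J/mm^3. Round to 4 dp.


SE = 103 / 11.43 = 9.0114 J/mm^3


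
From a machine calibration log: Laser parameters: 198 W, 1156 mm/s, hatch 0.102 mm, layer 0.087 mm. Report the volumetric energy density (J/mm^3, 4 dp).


E = 198 / (1156*0.102*0.087) = 19.3014 J/mm^3


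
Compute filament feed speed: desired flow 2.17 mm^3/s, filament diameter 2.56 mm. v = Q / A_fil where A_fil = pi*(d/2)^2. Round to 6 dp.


A = pi*(2.56/2)^2 = 5.147185
v = 2.17 / 5.147185 = 0.42159 mm/s


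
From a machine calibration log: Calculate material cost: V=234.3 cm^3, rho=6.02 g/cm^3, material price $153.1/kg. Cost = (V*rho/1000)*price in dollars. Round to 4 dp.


Mass = 234.3*6.02/1000 = 1.410486 kg
Cost = 1.410486 * 153.1 = 215.9454 $


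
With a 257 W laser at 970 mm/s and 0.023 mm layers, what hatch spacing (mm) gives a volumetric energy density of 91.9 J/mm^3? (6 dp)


h = 257 / (91.9*970*0.023) = 0.125348 mm


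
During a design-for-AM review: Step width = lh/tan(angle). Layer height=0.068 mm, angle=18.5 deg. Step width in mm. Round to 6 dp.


step = 0.068 / tan(18.5) = 0.203231 mm


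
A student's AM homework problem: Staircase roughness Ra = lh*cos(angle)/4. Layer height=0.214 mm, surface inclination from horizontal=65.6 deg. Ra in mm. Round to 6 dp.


Ra = 0.214 * cos(65.6) / 4 = 0.022101 mm


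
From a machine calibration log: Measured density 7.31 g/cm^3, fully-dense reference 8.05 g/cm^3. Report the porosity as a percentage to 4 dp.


Porosity = (1-7.31/8.05)*100 = 9.1925 %


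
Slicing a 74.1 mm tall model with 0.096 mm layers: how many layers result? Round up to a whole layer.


Layers = ceil(74.1/0.096) = 772


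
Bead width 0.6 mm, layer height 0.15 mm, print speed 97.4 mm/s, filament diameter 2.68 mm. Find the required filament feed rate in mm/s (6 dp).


Q = 0.6 * 0.15 * 97.4 = 8.766 mm^3/s
A_fil = pi*(2.68/2)^2 = 5.64104377 mm^2
v_feed = 8.766 / 5.64104377 = 1.553968 mm/s


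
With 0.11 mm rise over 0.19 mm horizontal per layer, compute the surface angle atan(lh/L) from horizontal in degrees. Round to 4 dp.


angle = atan(0.11/0.19) = 30.0686 degrees


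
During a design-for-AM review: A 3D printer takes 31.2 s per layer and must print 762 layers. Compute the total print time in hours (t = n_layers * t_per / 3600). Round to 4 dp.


t = 762 * 31.2 / 3600 = 6.604 hrs


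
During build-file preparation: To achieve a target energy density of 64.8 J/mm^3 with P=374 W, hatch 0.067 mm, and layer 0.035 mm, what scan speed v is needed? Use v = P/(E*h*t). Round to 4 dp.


v = 374 / (64.8*0.067*0.035) = 2461.2388 mm/s


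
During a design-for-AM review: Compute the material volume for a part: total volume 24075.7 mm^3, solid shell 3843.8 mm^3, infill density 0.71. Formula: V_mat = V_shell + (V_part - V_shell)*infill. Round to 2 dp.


V_infill = (24075.7 - 3843.8) * 0.71 = 14364.65
V_total = 3843.8 + 14364.65 = 18208.45 mm^3


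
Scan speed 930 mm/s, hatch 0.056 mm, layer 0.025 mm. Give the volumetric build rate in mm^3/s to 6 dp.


Rate = 930 * 0.056 * 0.025 = 1.302 mm^3/s


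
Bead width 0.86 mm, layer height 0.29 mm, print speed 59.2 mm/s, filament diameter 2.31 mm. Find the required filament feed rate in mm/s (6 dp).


Q = 0.86 * 0.29 * 59.2 = 14.76448 mm^3/s
A_fil = pi*(2.31/2)^2 = 4.19096314 mm^2
v_feed = 14.76448 / 4.19096314 = 3.522932 mm/s


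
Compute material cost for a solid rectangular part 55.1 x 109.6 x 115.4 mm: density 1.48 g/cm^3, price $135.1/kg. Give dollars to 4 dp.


V = 55.1 * 109.6 * 115.4 = 696895.984 mm^3 = 696.895984 cm^3
Mass = 696.895984 * 1.48 / 1000 = 1.03140606 kg
Cost = 1.03140606 * 135.1 = 139.343 $


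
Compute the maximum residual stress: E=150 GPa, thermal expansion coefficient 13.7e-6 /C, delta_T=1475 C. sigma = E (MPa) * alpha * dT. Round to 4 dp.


sigma = 150*1000 * 13.7e-6 * 1475 = 3031.125 MPa


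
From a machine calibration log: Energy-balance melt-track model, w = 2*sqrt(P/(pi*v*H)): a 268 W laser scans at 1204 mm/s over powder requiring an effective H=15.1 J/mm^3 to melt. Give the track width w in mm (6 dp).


w = 2*sqrt(268/(pi*1204*15.1)) = 0.137 mm


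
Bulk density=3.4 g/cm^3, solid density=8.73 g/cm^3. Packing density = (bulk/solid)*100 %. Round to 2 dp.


Packing = (3.4/8.73)*100 = 38.95 %


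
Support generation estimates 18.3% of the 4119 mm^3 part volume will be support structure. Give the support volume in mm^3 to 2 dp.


V_support = 4119 * 0.183 = 753.78 mm^3


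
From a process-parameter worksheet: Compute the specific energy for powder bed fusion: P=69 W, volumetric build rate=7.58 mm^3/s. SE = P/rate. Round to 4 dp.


SE = 69 / 7.58 = 9.1029 J/mm^3


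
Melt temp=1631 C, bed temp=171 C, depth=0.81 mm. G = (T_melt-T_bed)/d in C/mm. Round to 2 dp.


G = (1631-171)/0.81 = 1802.47 C/mm


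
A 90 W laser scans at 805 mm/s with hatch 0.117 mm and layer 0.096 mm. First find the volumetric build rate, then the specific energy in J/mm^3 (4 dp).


Build rate = 805 * 0.117 * 0.096 = 9.04176 mm^3/s
SE = 90 / 9.04176 = 9.9538 J/mm^3


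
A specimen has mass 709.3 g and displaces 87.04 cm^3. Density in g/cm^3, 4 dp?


rho = 709.3 / 87.04 = 8.1491 g/cm^3


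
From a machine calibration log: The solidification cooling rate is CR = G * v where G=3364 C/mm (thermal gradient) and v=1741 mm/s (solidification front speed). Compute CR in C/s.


CR = 3364 * 1741 = 5856724 C/s


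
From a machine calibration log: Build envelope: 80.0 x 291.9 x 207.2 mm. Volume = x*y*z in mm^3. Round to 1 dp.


V = 80.0 * 291.9 * 207.2 = 4838534.4 mm^3


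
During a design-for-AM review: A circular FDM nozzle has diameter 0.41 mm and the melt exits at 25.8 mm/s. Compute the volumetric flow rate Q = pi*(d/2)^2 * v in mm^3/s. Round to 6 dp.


A = pi*(0.41/2)^2 = 0.13202543 mm^2
Q = 0.13202543 * 25.8 = 3.406256 mm^3/s


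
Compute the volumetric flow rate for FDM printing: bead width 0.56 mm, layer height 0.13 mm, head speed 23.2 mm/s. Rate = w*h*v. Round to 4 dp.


Rate = 0.56 * 0.13 * 23.2 = 1.689 mm^3/s


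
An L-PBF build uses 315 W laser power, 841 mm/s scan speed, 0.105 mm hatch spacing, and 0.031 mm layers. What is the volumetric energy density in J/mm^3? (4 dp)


E = 315 / (841*0.105*0.031) = 115.0704 J/mm^3


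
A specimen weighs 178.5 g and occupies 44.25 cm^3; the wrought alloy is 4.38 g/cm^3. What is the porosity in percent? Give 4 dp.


rho_part = 178.5 / 44.25 = 4.03389831 g/cm^3
Porosity = (1 - 4.03389831/4.38)*100 = 7.9019 %


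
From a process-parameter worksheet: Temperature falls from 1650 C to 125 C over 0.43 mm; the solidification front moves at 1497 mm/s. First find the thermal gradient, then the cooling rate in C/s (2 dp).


G = (1650-125)/0.43 = 3546.51162791 C/mm
CR = 3546.51162791 * 1497 = 5309127.91 C/s


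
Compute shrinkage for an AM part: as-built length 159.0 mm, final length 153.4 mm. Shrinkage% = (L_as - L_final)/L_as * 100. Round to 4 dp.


Shrinkage = ((159.0-153.4)/159.0)*100 = 3.522 %


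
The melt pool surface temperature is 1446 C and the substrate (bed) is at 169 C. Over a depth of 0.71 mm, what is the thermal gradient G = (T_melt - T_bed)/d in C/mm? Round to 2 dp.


G = (1446-169)/0.71 = 1798.59 C/mm


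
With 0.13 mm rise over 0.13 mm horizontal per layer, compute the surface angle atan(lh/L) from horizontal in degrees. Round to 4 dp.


angle = atan(0.13/0.13) = 45.0 degrees


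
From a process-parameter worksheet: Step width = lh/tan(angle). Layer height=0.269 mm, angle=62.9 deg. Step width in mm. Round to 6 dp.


step = 0.269 / tan(62.9) = 0.137654 mm


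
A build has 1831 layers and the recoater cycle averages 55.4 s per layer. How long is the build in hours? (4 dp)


t = 1831 * 55.4 / 3600 = 28.1771 hrs


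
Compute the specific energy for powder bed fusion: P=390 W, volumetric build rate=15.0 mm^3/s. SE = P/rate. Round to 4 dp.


SE = 390 / 15.0 = 26.0 J/mm^3


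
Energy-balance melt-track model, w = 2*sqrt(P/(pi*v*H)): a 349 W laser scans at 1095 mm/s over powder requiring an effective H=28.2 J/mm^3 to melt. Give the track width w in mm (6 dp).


w = 2*sqrt(349/(pi*1095*28.2)) = 0.11996 mm


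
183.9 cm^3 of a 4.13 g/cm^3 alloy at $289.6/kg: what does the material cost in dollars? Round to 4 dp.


Mass = 183.9*4.13/1000 = 0.759507 kg
Cost = 0.759507 * 289.6 = 219.9532 $


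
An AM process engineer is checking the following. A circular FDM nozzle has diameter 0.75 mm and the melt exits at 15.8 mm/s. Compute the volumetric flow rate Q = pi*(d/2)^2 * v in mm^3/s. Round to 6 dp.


A = pi*(0.75/2)^2 = 0.44178647 mm^2
Q = 0.44178647 * 15.8 = 6.980226 mm^3/s


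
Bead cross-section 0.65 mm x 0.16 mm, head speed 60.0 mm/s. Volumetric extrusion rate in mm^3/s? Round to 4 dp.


Rate = 0.65 * 0.16 * 60.0 = 6.24 mm^3/s


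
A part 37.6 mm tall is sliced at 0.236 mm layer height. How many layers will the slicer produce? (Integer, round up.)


Layers = ceil(37.6/0.236) = 160


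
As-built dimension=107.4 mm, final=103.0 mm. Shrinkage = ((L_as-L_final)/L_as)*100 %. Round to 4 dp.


Shrinkage = ((107.4-103.0)/107.4)*100 = 4.0968 %


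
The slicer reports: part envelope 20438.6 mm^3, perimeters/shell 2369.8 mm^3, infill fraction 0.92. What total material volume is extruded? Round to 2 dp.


V_infill = (20438.6 - 2369.8) * 0.92 = 16623.3
V_total = 2369.8 + 16623.3 = 18993.1 mm^3


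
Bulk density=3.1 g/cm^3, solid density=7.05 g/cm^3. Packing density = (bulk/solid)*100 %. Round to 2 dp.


Packing = (3.1/7.05)*100 = 43.97 %


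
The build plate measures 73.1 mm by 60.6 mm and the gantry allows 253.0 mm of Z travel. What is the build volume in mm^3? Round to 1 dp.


V = 73.1 * 60.6 * 253.0 = 1120754.6 mm^3


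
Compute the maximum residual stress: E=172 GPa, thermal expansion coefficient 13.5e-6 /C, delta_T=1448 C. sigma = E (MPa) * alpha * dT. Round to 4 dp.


sigma = 172*1000 * 13.5e-6 * 1448 = 3362.256 MPa


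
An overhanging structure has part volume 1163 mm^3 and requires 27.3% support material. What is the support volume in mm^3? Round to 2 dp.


V_support = 1163 * 0.273 = 317.5 mm^3


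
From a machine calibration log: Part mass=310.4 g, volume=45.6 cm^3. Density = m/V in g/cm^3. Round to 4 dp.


rho = 310.4 / 45.6 = 6.807 g/cm^3


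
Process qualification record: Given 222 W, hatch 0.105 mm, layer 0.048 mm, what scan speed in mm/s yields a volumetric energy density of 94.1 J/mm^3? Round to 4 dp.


v = 222 / (94.1*0.105*0.048) = 468.0937 mm/s


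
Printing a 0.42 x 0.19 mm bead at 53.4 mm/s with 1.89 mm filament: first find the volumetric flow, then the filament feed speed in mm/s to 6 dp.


Q = 0.42 * 0.19 * 53.4 = 4.26132 mm^3/s
A_fil = pi*(1.89/2)^2 = 2.80552078 mm^2
v_feed = 4.26132 / 2.80552078 = 1.518905 mm/s


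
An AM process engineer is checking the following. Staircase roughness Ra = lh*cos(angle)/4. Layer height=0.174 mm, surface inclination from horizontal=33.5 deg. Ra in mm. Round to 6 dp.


Ra = 0.174 * cos(33.5) / 4 = 0.036274 mm


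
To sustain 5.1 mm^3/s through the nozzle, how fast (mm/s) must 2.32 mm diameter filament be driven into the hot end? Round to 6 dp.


A = pi*(2.32/2)^2 = 4.227327
v = 5.1 / 4.227327 = 1.206436 mm/s


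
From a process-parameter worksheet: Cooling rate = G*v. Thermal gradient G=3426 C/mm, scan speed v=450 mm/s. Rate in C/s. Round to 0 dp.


CR = 3426 * 450 = 1541700 C/s


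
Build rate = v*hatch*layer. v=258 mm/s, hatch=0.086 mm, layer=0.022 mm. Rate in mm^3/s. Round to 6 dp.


Rate = 258 * 0.086 * 0.022 = 0.488136 mm^3/s


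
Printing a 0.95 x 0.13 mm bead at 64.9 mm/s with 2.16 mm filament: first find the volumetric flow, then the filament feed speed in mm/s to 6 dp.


Q = 0.95 * 0.13 * 64.9 = 8.01515 mm^3/s
A_fil = pi*(2.16/2)^2 = 3.66435367 mm^2
v_feed = 8.01515 / 3.66435367 = 2.18733 mm/s


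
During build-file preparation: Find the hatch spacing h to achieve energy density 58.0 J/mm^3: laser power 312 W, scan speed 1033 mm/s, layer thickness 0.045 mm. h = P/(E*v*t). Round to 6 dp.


h = 312 / (58.0*1033*0.045) = 0.115721 mm


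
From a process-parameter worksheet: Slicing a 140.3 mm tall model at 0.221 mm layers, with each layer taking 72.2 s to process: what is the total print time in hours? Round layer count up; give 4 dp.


Layers = ceil(140.3/0.221) = 635
t = 635 * 72.2 / 3600 = 12.7353 hrs


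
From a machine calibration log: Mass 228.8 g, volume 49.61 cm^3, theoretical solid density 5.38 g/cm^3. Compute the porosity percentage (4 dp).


rho_part = 228.8 / 49.61 = 4.61197339 g/cm^3
Porosity = (1 - 4.61197339/5.38)*100 = 14.2756 %


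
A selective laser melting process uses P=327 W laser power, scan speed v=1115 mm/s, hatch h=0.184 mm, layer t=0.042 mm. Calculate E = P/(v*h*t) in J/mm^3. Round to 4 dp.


E = 327 / (1115*0.184*0.042) = 37.9495 J/mm^3


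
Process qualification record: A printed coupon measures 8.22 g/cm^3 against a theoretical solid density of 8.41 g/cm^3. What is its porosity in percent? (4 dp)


Porosity = (1-8.22/8.41)*100 = 2.2592 %


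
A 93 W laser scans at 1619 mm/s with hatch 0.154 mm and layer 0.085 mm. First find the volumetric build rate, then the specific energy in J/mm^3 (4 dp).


Build rate = 1619 * 0.154 * 0.085 = 21.19271 mm^3/s
SE = 93 / 21.19271 = 4.3883 J/mm^3


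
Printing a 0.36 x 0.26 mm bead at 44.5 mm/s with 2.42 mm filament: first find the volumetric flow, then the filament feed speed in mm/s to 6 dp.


Q = 0.36 * 0.26 * 44.5 = 4.1652 mm^3/s
A_fil = pi*(2.42/2)^2 = 4.5996058 mm^2
v_feed = 4.1652 / 4.5996058 = 0.905556 mm/s


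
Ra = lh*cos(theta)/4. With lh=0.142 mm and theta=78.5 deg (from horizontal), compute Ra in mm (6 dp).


Ra = 0.142 * cos(78.5) / 4 = 0.007078 mm


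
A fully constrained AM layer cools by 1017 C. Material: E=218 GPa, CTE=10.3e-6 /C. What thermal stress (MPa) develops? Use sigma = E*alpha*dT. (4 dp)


sigma = 218*1000 * 10.3e-6 * 1017 = 2283.5718 MPa


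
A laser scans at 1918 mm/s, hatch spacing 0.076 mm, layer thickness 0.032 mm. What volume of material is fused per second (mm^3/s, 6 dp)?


Rate = 1918 * 0.076 * 0.032 = 4.664576 mm^3/s


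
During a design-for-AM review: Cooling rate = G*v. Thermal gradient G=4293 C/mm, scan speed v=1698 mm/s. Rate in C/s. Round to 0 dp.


CR = 4293 * 1698 = 7289514 C/s


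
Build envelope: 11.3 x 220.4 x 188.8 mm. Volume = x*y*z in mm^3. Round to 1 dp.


V = 11.3 * 220.4 * 188.8 = 470210.2 mm^3


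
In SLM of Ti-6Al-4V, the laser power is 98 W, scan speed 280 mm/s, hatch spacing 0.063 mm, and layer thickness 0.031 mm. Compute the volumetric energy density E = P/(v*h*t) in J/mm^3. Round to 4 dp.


E = 98 / (280*0.063*0.031) = 179.2115 J/mm^3


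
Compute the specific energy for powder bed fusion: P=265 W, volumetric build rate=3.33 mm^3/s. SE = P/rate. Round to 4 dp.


SE = 265 / 3.33 = 79.5796 J/mm^3


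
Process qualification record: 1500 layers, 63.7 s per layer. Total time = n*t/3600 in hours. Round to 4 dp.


t = 1500 * 63.7 / 3600 = 26.5417 hrs


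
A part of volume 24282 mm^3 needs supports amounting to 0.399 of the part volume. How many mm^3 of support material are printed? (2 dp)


V_support = 24282 * 0.399 = 9688.52 mm^3


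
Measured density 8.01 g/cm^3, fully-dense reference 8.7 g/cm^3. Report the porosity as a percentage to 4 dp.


Porosity = (1-8.01/8.7)*100 = 7.931 %


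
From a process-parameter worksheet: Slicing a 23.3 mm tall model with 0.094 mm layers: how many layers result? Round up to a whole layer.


Layers = ceil(23.3/0.094) = 248


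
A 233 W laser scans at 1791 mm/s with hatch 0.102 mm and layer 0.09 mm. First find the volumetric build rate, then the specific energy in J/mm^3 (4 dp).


Build rate = 1791 * 0.102 * 0.09 = 16.44138 mm^3/s
SE = 233 / 16.44138 = 14.1716 J/mm^3


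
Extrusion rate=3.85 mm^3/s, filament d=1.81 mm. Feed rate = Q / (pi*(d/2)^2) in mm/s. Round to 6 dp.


A = pi*(1.81/2)^2 = 2.573043
v = 3.85 / 2.573043 = 1.496283 mm/s


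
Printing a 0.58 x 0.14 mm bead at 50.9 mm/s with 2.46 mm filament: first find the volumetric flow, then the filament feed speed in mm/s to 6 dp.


Q = 0.58 * 0.14 * 50.9 = 4.13308 mm^3/s
A_fil = pi*(2.46/2)^2 = 4.75291553 mm^2
v_feed = 4.13308 / 4.75291553 = 0.869588 mm/s


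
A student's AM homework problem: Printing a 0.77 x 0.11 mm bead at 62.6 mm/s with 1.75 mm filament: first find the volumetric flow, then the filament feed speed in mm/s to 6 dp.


Q = 0.77 * 0.11 * 62.6 = 5.30222 mm^3/s
A_fil = pi*(1.75/2)^2 = 2.40528188 mm^2
v_feed = 5.30222 / 2.40528188 = 2.204407 mm/s


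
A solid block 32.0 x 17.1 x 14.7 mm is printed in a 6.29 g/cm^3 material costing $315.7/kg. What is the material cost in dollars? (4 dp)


V = 32.0 * 17.1 * 14.7 = 8043.84 mm^3 = 8.04384 cm^3
Mass = 8.04384 * 6.29 / 1000 = 0.05059575 kg
Cost = 0.05059575 * 315.7 = 15.9731 $


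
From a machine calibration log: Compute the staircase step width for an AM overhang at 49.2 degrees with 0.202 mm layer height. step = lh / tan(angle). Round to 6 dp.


step = 0.202 / tan(49.2) = 0.174362 mm


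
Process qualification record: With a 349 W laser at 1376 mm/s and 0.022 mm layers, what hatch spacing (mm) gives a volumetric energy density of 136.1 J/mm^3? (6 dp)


h = 349 / (136.1*1376*0.022) = 0.084708 mm


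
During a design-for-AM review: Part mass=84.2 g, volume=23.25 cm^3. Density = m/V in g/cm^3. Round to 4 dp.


rho = 84.2 / 23.25 = 3.6215 g/cm^3
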